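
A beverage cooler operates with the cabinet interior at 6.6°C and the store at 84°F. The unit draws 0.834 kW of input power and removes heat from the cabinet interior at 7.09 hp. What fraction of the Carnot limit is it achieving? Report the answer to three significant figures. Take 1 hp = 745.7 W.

0.505

Converting, Q̇_C = 7.090 hp = 5.287 kW, so COP_actual = Q̇_C/Ẇ = 5.287/0.8340 = 6.339.
In absolute terms T_C = 279.75 K and T_H = 302.04 K, so ΔT = 22.29 K.
COP_Carnot = T_C/ΔT = 279.75/22.29 = 12.55.
η_II = COP_actual/COP_Carnot = 6.339/12.55 = 0.5051.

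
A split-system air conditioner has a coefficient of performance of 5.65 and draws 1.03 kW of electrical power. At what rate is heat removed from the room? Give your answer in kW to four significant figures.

5.820 kW

Q̇_C = COP × Ẇ = 5.65 × 1.030 = 5.820 kW.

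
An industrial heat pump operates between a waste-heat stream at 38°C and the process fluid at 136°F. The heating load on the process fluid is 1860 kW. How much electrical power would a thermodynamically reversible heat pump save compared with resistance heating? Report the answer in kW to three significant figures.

In absolute terms T_C = 311.15 K and T_H = 330.93 K, so ΔT = 19.78 K.
COP_Carnot = T_H/ΔT = 330.93/19.78 = 16.73.
Resistance heating needs Ẇ_res = Q̇_H = 1860 kW; the reversible heat pump needs only Ẇ_hp = Q̇_H/COP = 111.2 kW.
Saving = 1860 − 111.2 = 1749 kW.

1750 kW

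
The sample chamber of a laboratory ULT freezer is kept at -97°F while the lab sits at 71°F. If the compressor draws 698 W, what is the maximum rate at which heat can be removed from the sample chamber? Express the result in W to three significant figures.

In absolute terms T_C = 201.48 K and T_H = 294.82 K, so ΔT = 93.33 K.
COP_Carnot = T_C/ΔT = 201.48/93.33 = 2.159.
Q̇_max = COP_Carnot × Ẇ = 2.159 × 698.0 W = 1507 W.

1510 W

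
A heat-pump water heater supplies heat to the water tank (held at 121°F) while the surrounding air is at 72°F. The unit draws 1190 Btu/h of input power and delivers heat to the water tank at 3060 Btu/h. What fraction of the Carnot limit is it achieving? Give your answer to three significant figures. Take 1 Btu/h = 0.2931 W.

COP_actual = Q̇_H/Ẇ = 3060/1190 = 2.571.
In absolute terms T_C = 295.37 K and T_H = 322.59 K, so ΔT = 27.22 K.
COP_Carnot = T_H/ΔT = 322.59/27.22 = 11.85.
η_II = COP_actual/COP_Carnot = 2.571/11.85 = 0.2170.

0.217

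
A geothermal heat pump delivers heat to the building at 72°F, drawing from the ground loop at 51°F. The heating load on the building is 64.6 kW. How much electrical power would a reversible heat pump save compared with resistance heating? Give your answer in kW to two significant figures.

In absolute terms T_C = 283.71 K and T_H = 295.37 K, so ΔT = 11.67 K.
COP_Carnot = T_H/ΔT = 295.37/11.67 = 25.32.
Resistance heating needs Ẇ_res = Q̇_H = 64.60 kW; the reversible heat pump needs only Ẇ_hp = Q̇_H/COP = 2.552 kW.
Saving = 64.60 − 2.552 = 62.05 kW.

62 kW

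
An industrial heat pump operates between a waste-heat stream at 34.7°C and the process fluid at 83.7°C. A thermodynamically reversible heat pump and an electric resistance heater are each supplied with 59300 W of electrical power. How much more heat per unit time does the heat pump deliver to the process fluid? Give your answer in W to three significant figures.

373000 W

In absolute terms T_C = 307.85 K and T_H = 356.85 K, so ΔT = 49.00 K.
COP_Carnot = T_H/ΔT = 356.85/49.00 = 7.283.
The heat pump delivers Q̇_H = COP × Ẇ = 431900 W; the resistance heater delivers Ẇ = 59300 W.
Extra = (COP − 1)·Ẇ = 372600 W.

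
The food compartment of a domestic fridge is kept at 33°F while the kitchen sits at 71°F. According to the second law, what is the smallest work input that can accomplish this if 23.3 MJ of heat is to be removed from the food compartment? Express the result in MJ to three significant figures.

1.80 MJ

In absolute terms T_C = 273.71 K and T_H = 294.82 K, so ΔT = 21.11 K.
The reversible limit is COP_R = T_C/ΔT = 12.97, so W_min = Q_C/COP = Q_C·ΔT/T_C.
W_min = 23.30 × 21.11/273.71 = 1.797 MJ.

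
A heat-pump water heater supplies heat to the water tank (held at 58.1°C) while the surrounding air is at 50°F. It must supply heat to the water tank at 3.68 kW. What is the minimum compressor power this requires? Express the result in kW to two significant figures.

In absolute terms T_C = 283.15 K and T_H = 331.25 K, so ΔT = 48.10 K.
COP_Carnot = T_H/ΔT = 331.25/48.10 = 6.887.
Ẇ_min = Q̇/COP_Carnot = 3.680/6.887 = 0.5344 kW.

0.53 kW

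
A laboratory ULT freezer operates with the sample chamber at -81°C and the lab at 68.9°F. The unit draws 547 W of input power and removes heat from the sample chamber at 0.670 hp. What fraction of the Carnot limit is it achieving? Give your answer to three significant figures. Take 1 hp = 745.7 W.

Converting, Q̇_C = 0.6700 hp = 499.6 W, so COP_actual = Q̇_C/Ẇ = 499.6/547.0 = 0.9134.
In absolute terms T_C = 192.15 K and T_H = 293.65 K, so ΔT = 101.5 K.
COP_Carnot = T_C/ΔT = 192.15/101.5 = 1.893.
η_II = COP_actual/COP_Carnot = 0.9134/1.893 = 0.4825.

0.482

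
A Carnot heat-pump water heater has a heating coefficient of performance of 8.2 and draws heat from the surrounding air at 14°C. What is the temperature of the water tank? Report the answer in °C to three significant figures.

53.9 °C

COP_HP = T_H/(T_H − T_C) rearranges to T_H = COP·T_C/(COP − 1).
With T_C = 287.15 K, T_H = 8.2 × 287.15/7.200 = 327.03 K.
Converting, 327.03 K = 53.88°C.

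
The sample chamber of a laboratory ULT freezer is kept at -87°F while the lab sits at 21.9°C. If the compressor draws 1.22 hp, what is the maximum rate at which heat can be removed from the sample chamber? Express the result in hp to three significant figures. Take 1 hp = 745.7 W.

2.87 hp

In absolute terms T_C = 207.04 K and T_H = 295.05 K, so ΔT = 88.01 K.
COP_Carnot = T_C/ΔT = 207.04/88.01 = 2.352.
Q̇_max = COP_Carnot × Ẇ = 2.352 × 1.220 hp = 2.870 hp.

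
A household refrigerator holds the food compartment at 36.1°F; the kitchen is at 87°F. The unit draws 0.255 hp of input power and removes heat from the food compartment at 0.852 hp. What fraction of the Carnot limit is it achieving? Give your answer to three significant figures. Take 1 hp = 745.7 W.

0.343

COP_actual = Q̇_C/Ẇ = 0.8520/0.2550 = 3.341.
In absolute terms T_C = 275.43 K and T_H = 303.71 K, so ΔT = 28.28 K.
COP_Carnot = T_C/ΔT = 275.43/28.28 = 9.740.
η_II = COP_actual/COP_Carnot = 3.341/9.740 = 0.3430.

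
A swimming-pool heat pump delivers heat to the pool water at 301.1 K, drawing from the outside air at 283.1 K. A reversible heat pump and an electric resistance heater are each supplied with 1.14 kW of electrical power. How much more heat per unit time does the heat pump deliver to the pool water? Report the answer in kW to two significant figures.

The reservoir spacing is ΔT = 301.1 − 283.1 = 18.00 K.
COP_Carnot = T_H/ΔT = 301.10/18.00 = 16.73.
The heat pump delivers Q̇_H = COP × Ẇ = 19.07 kW; the resistance heater delivers Ẇ = 1.140 kW.
Extra = (COP − 1)·Ẇ = 17.93 kW.

18 kW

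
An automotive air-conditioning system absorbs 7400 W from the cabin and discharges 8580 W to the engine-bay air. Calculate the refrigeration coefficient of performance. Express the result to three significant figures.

The first law gives Q̇_H = Q̇_C + Ẇ, so the three rates are Q̇_C = 7400, Q̇_H = 8580, Ẇ = 1180 W.
COP_R = Q̇_C/Ẇ = 7400/1180 = 6.271.

6.27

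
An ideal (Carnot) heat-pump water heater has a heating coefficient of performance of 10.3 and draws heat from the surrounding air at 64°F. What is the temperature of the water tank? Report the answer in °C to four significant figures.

COP_HP = T_H/(T_H − T_C) rearranges to T_H = COP·T_C/(COP − 1).
With T_C = 290.93 K, T_H = 10.3 × 290.93/9.300 = 322.21 K.
Converting, 322.21 K = 49.06°C.

49.06 °C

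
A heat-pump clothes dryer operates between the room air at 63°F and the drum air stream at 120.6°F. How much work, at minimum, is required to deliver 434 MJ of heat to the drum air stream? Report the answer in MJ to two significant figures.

43 MJ

In absolute terms T_C = 290.37 K and T_H = 322.37 K, so ΔT = 32.00 K.
The reversible limit is COP_HP = T_H/ΔT = 10.07, so W_min = Q_H/COP = Q_H·ΔT/T_H.
W_min = 434.0 × 32.00/322.37 = 43.08 MJ.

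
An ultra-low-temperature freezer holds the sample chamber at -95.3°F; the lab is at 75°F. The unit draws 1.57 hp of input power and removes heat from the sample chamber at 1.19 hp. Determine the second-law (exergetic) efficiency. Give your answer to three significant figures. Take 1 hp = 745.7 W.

COP_actual = Q̇_C/Ẇ = 1.190/1.570 = 0.7580.
In absolute terms T_C = 202.43 K and T_H = 297.04 K, so ΔT = 94.61 K.
COP_Carnot = T_C/ΔT = 202.43/94.61 = 2.140.
η_II = COP_actual/COP_Carnot = 0.7580/2.140 = 0.3543.

0.354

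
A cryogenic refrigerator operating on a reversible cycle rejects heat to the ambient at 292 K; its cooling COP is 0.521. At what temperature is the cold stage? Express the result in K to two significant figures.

For a Carnot refrigerator COP_R = T_C/(T_H − T_C), so T_C = COP·T_H/(1 + COP).
With T_H = 292.00 K, T_C = 0.521 × 292.00/1.521 = 100.02 K.

100 K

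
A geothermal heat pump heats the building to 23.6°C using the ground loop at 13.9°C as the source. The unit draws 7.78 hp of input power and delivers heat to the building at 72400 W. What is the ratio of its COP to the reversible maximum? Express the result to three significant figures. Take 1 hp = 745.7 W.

Converting, Q̇_H = 72400 W = 97.09 hp, so COP_actual = Q̇_H/Ẇ = 97.09/7.780 = 12.48.
In absolute terms T_C = 287.05 K and T_H = 296.75 K, so ΔT = 9.700 K.
COP_Carnot = T_H/ΔT = 296.75/9.700 = 30.59.
η_II = COP_actual/COP_Carnot = 12.48/30.59 = 0.4079.

0.408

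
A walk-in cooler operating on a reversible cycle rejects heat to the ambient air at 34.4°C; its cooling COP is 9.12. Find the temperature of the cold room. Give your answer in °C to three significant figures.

4.01 °C

For a Carnot refrigerator COP_R = T_C/(T_H − T_C), so T_C = COP·T_H/(1 + COP).
With T_H = 307.55 K, T_C = 9.12 × 307.55/10.12 = 277.16 K.
Converting, 277.16 K = 4.01°C.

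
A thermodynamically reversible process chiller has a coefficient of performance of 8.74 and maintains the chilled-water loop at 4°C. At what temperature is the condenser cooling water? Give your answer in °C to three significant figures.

35.7 °C

COP_R = T_C/(T_H − T_C) gives T_H − T_C = T_C/COP.
With T_C = 277.15 K, T_H = 277.15 × (1 + 1/8.74) = 308.86 K.
Converting, 308.86 K = 35.71°C.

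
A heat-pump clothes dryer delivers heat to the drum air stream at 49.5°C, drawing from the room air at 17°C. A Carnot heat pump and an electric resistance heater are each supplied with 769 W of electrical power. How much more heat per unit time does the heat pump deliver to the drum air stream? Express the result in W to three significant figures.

In absolute terms T_C = 290.15 K and T_H = 322.65 K, so ΔT = 32.50 K.
COP_Carnot = T_H/ΔT = 322.65/32.50 = 9.928.
The heat pump delivers Q̇_H = COP × Ẇ = 7634 W; the resistance heater delivers Ẇ = 769.0 W.
Extra = (COP − 1)·Ẇ = 6865 W.

6870 W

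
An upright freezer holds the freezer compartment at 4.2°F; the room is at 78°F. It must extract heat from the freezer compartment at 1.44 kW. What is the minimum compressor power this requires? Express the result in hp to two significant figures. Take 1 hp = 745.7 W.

0.31 hp

In absolute terms T_C = 257.71 K and T_H = 298.71 K, so ΔT = 41.00 K.
COP_Carnot = T_C/ΔT = 257.71/41.00 = 6.286.
Ẇ_min = Q̇/COP_Carnot = 1.440/6.286 = 0.2291 kW = 0.3072 hp.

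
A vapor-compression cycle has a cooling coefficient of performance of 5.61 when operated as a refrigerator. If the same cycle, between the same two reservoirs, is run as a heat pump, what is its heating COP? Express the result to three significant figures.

The first law on one cycle gives Q_H = Q_C + W, so Q_H/W = Q_C/W + 1.
COP_HP = COP_R + 1 = 5.61 + 1 = 6.61.

6.61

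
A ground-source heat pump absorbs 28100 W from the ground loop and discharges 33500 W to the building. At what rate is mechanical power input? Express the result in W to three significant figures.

For a cyclic device the first law requires Q̇_H = Q̇_C + Ẇ.
Ẇ = Q̇_H − Q̇_C = 5400 W.

5400 W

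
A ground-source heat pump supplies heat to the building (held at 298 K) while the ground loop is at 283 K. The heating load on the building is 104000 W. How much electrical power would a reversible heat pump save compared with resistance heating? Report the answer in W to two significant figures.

The reservoir spacing is ΔT = 298 − 283 = 15.00 K.
COP_Carnot = T_H/ΔT = 298.00/15.00 = 19.87.
Resistance heating needs Ẇ_res = Q̇_H = 104000 W; the reversible heat pump needs only Ẇ_hp = Q̇_H/COP = 5235 W.
Saving = 104000 − 5235 = 98770 W.

99000 W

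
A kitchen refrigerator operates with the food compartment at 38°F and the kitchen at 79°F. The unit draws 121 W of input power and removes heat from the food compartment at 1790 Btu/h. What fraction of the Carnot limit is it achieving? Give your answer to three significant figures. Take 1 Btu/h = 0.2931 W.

Converting, Q̇_C = 1790 Btu/h = 524.6 W, so COP_actual = Q̇_C/Ẇ = 524.6/121.0 = 4.336.
In absolute terms T_C = 276.48 K and T_H = 299.26 K, so ΔT = 22.78 K.
COP_Carnot = T_C/ΔT = 276.48/22.78 = 12.14.
η_II = COP_actual/COP_Carnot = 4.336/12.14 = 0.3572.

0.357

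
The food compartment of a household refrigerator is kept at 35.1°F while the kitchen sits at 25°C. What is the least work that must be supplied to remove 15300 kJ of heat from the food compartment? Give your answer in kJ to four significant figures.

1296 kJ

In absolute terms T_C = 274.87 K and T_H = 298.15 K, so ΔT = 23.28 K.
The reversible limit is COP_R = T_C/ΔT = 11.81, so W_min = Q_C/COP = Q_C·ΔT/T_C.
W_min = 15300 × 23.28/274.87 = 1296 kJ.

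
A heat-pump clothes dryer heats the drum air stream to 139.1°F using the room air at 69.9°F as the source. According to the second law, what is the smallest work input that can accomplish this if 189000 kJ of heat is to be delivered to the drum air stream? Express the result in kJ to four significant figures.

In absolute terms T_C = 294.21 K and T_H = 332.65 K, so ΔT = 38.44 K.
The reversible limit is COP_HP = T_H/ΔT = 8.653, so W_min = Q_H/COP = Q_H·ΔT/T_H.
W_min = 189000 × 38.44/332.65 = 21840 kJ.

21840 kJ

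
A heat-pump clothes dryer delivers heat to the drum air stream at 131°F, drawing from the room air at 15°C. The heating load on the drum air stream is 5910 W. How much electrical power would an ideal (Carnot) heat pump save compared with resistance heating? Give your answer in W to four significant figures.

5190 W

In absolute terms T_C = 288.15 K and T_H = 328.15 K, so ΔT = 40.00 K.
COP_Carnot = T_H/ΔT = 328.15/40.00 = 8.204.
Resistance heating needs Ẇ_res = Q̇_H = 5910 W; the reversible heat pump needs only Ẇ_hp = Q̇_H/COP = 720.4 W.
Saving = 5910 − 720.4 = 5190 W.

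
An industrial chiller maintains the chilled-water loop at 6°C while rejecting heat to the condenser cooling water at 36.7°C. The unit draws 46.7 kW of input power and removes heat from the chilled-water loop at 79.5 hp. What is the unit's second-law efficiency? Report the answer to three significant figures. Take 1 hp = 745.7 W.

0.140

Converting, Q̇_C = 79.50 hp = 59.28 kW, so COP_actual = Q̇_C/Ẇ = 59.28/46.70 = 1.269.
In absolute terms T_C = 279.15 K and T_H = 309.85 K, so ΔT = 30.70 K.
COP_Carnot = T_C/ΔT = 279.15/30.70 = 9.093.
η_II = COP_actual/COP_Carnot = 1.269/9.093 = 0.1396.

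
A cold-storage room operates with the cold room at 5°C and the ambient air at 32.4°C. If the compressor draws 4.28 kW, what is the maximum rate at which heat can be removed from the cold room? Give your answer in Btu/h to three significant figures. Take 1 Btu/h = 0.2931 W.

148000 Btu/h

In absolute terms T_C = 278.15 K and T_H = 305.55 K, so ΔT = 27.40 K.
COP_Carnot = T_C/ΔT = 278.15/27.40 = 10.15.
Q̇_max = COP_Carnot × Ẇ = 10.15 × 4.280 kW = 43.45 kW = 148200 Btu/h.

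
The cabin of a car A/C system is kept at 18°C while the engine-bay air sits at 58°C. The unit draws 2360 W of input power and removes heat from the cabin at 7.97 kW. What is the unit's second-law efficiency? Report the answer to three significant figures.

Converting, Q̇_C = 7.970 kW = 7970 W, so COP_actual = Q̇_C/Ẇ = 7970/2360 = 3.377.
In absolute terms T_C = 291.15 K and T_H = 331.15 K, so ΔT = 40.00 K.
COP_Carnot = T_C/ΔT = 291.15/40.00 = 7.279.
η_II = COP_actual/COP_Carnot = 3.377/7.279 = 0.4640.

0.464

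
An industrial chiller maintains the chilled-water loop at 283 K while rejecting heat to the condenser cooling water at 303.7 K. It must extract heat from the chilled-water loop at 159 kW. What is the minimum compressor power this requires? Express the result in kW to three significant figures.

11.6 kW

The reservoir spacing is ΔT = 303.7 − 283 = 20.70 K.
COP_Carnot = T_C/ΔT = 283.00/20.70 = 13.67.
Ẇ_min = Q̇/COP_Carnot = 159.0/13.67 = 11.63 kW.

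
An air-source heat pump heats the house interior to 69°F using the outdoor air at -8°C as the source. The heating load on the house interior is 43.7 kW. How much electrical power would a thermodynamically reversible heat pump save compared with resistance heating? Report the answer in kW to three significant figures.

In absolute terms T_C = 265.15 K and T_H = 293.71 K, so ΔT = 28.56 K.
COP_Carnot = T_H/ΔT = 293.71/28.56 = 10.29.
Resistance heating needs Ẇ_res = Q̇_H = 43.70 kW; the reversible heat pump needs only Ẇ_hp = Q̇_H/COP = 4.249 kW.
Saving = 43.70 − 4.249 = 39.45 kW.

39.5 kW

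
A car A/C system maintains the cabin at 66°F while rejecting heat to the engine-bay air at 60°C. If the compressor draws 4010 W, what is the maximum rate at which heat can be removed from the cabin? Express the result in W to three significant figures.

In absolute terms T_C = 292.04 K and T_H = 333.15 K, so ΔT = 41.11 K.
COP_Carnot = T_C/ΔT = 292.04/41.11 = 7.104.
Q̇_max = COP_Carnot × Ẇ = 7.104 × 4010 W = 28490 W.

28500 W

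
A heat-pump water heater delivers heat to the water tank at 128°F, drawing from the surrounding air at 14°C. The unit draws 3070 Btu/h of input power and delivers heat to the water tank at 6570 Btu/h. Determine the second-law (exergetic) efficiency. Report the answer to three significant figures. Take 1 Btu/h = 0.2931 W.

COP_actual = Q̇_H/Ẇ = 6570/3070 = 2.140.
In absolute terms T_C = 287.15 K and T_H = 326.48 K, so ΔT = 39.33 K.
COP_Carnot = T_H/ΔT = 326.48/39.33 = 8.300.
η_II = COP_actual/COP_Carnot = 2.140/8.300 = 0.2578.

0.258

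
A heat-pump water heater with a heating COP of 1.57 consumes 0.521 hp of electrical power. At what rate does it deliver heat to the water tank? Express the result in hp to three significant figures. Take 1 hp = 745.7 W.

0.818 hp

Q̇_H = COP_HP × Ẇ = 1.57 × 0.5210 = 0.8180 hp.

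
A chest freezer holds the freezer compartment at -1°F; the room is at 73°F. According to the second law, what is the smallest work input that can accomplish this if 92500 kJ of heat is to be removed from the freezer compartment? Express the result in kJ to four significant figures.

14920 kJ

In absolute terms T_C = 254.82 K and T_H = 295.93 K, so ΔT = 41.11 K.
The reversible limit is COP_R = T_C/ΔT = 6.198, so W_min = Q_C/COP = Q_C·ΔT/T_C.
W_min = 92500 × 41.11/254.82 = 14920 kJ.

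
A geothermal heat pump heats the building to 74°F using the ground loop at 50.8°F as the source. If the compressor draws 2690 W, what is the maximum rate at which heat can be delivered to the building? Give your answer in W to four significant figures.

61880 W

In absolute terms T_C = 283.59 K and T_H = 296.48 K, so ΔT = 12.89 K.
COP_Carnot = T_H/ΔT = 296.48/12.89 = 23.00.
Q̇_max = COP_Carnot × Ẇ = 23.00 × 2690 W = 61880 W.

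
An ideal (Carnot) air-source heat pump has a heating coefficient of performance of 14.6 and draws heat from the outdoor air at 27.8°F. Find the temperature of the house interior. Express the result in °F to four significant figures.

COP_HP = T_H/(T_H − T_C) rearranges to T_H = COP·T_C/(COP − 1).
With T_C = 270.82 K, T_H = 14.6 × 270.82/13.60 = 290.73 K.
Converting, 290.73 K = 63.64°F.

63.64 °F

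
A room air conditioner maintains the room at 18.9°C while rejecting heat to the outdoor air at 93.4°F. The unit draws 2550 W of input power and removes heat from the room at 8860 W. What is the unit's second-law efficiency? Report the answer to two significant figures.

0.18

COP_actual = Q̇_C/Ẇ = 8860/2550 = 3.475.
In absolute terms T_C = 292.05 K and T_H = 307.26 K, so ΔT = 15.21 K.
COP_Carnot = T_C/ΔT = 292.05/15.21 = 19.20.
η_II = COP_actual/COP_Carnot = 3.475/19.20 = 0.1810.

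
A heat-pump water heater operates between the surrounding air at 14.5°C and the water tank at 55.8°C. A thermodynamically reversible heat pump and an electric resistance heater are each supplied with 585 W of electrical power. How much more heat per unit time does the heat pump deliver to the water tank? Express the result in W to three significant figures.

4070 W

In absolute terms T_C = 287.65 K and T_H = 328.95 K, so ΔT = 41.30 K.
COP_Carnot = T_H/ΔT = 328.95/41.30 = 7.965.
The heat pump delivers Q̇_H = COP × Ẇ = 4659 W; the resistance heater delivers Ẇ = 585.0 W.
Extra = (COP − 1)·Ẇ = 4074 W.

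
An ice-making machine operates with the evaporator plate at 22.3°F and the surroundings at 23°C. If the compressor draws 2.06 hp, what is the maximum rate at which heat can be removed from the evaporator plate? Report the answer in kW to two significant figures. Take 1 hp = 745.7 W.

In absolute terms T_C = 267.76 K and T_H = 296.15 K, so ΔT = 28.39 K.
COP_Carnot = T_C/ΔT = 267.76/28.39 = 9.432.
Q̇_max = COP_Carnot × Ẇ = 9.432 × 2.060 hp = 19.43 hp = 14.49 kW.

14 kW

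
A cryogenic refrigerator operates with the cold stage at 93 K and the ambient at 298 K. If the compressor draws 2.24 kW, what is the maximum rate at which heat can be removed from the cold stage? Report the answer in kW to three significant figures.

1.02 kW

The reservoir spacing is ΔT = 298 − 93 = 205.0 K.
COP_Carnot = T_C/ΔT = 93.00/205.0 = 0.4537.
Q̇_max = COP_Carnot × Ẇ = 0.4537 × 2.240 kW = 1.016 kW.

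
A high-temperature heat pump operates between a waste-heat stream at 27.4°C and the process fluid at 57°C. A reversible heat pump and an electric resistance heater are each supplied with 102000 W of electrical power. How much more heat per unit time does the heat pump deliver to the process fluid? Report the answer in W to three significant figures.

1040000 W

In absolute terms T_C = 300.55 K and T_H = 330.15 K, so ΔT = 29.60 K.
COP_Carnot = T_H/ΔT = 330.15/29.60 = 11.15.
The heat pump delivers Q̇_H = COP × Ẇ = 1138000 W; the resistance heater delivers Ẇ = 102000 W.
Extra = (COP − 1)·Ẇ = 1036000 W.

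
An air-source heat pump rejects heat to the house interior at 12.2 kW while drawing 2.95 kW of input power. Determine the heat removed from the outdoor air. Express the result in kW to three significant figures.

For a cyclic device the first law requires Q̇_H = Q̇_C + Ẇ.
Q̇_C = Q̇_H − Ẇ = 9.250 kW.

9.25 kW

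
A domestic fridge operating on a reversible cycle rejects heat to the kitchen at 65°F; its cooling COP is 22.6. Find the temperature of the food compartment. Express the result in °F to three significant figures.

42.8 °F

For a Carnot refrigerator COP_R = T_C/(T_H − T_C), so T_C = COP·T_H/(1 + COP).
With T_H = 291.48 K, T_C = 22.6 × 291.48/23.60 = 279.13 K.
Converting, 279.13 K = 42.77°F.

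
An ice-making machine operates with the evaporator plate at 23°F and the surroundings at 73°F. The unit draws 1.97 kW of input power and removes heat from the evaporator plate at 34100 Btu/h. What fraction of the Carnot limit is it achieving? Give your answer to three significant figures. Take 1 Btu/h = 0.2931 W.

Converting, Q̇_C = 34100 Btu/h = 9.995 kW, so COP_actual = Q̇_C/Ẇ = 9.995/1.970 = 5.073.
In absolute terms T_C = 268.15 K and T_H = 295.93 K, so ΔT = 27.78 K.
COP_Carnot = T_C/ΔT = 268.15/27.78 = 9.653.
η_II = COP_actual/COP_Carnot = 5.073/9.653 = 0.5256.

0.526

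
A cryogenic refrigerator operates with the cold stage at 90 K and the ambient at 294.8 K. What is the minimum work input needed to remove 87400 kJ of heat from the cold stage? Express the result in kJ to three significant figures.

The reservoir spacing is ΔT = 294.8 − 90 = 204.8 K.
The reversible limit is COP_R = T_C/ΔT = 0.4395, so W_min = Q_C/COP = Q_C·ΔT/T_C.
W_min = 87400 × 204.8/90.00 = 198900 kJ.

199000 kJ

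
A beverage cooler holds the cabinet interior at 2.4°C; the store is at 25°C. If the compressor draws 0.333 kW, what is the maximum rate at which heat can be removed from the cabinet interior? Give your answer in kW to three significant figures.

In absolute terms T_C = 275.55 K and T_H = 298.15 K, so ΔT = 22.60 K.
COP_Carnot = T_C/ΔT = 275.55/22.60 = 12.19.
Q̇_max = COP_Carnot × Ẇ = 12.19 × 0.3330 kW = 4.060 kW.

4.06 kW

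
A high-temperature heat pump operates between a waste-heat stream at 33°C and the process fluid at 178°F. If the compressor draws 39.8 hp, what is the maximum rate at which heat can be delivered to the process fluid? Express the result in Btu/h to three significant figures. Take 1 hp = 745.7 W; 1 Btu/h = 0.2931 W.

In absolute terms T_C = 306.15 K and T_H = 354.26 K, so ΔT = 48.11 K.
COP_Carnot = T_H/ΔT = 354.26/48.11 = 7.363.
Q̇_max = COP_Carnot × Ẇ = 7.363 × 39.80 hp = 293.1 hp = 745600 Btu/h.

746000 Btu/h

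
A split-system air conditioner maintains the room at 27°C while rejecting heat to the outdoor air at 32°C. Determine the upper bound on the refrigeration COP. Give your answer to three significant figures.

In absolute terms T_C = 300.15 K and T_H = 305.15 K, so ΔT = 5.000 K.
For a reversible cycle, COP_Carnot = T_C/ΔT = 300.15/5.000 = 60.03.

60.0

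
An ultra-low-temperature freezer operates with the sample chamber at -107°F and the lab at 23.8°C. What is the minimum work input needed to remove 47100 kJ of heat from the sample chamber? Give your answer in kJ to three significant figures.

In absolute terms T_C = 195.93 K and T_H = 296.95 K, so ΔT = 101.0 K.
The reversible limit is COP_R = T_C/ΔT = 1.939, so W_min = Q_C/COP = Q_C·ΔT/T_C.
W_min = 47100 × 101.0/195.93 = 24290 kJ.

24300 kJ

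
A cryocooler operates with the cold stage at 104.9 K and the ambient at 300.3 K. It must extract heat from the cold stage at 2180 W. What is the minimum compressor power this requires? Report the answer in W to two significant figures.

The reservoir spacing is ΔT = 300.3 − 104.9 = 195.4 K.
COP_Carnot = T_C/ΔT = 104.90/195.4 = 0.5368.
Ẇ_min = Q̇/COP_Carnot = 2180/0.5368 = 4061 W.

4100 W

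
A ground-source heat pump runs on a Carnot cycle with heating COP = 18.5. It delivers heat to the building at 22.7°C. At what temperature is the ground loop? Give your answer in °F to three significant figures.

44.1 °F

COP_HP = T_H/(T_H − T_C) gives T_H − T_C = T_H/COP.
With T_H = 295.85 K, T_C = 295.85 × (1 − 1/18.5) = 279.86 K.
Converting, 279.86 K = 44.07°F.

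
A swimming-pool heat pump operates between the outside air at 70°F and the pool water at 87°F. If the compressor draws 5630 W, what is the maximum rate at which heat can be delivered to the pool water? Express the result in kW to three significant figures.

In absolute terms T_C = 294.26 K and T_H = 303.71 K, so ΔT = 9.444 K.
COP_Carnot = T_H/ΔT = 303.71/9.444 = 32.16.
Q̇_max = COP_Carnot × Ẇ = 32.16 × 5630 W = 181000 W = 181.0 kW.

181 kW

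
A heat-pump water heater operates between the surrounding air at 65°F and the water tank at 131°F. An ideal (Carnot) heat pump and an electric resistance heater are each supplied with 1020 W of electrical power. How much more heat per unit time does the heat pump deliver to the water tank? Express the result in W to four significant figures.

8109 W

In absolute terms T_C = 291.48 K and T_H = 328.15 K, so ΔT = 36.67 K.
COP_Carnot = T_H/ΔT = 328.15/36.67 = 8.950.
The heat pump delivers Q̇_H = COP × Ẇ = 9129 W; the resistance heater delivers Ẇ = 1020 W.
Extra = (COP − 1)·Ẇ = 8109 W.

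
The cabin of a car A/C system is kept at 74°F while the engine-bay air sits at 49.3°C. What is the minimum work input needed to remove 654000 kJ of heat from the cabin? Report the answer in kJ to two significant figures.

In absolute terms T_C = 296.48 K and T_H = 322.45 K, so ΔT = 25.97 K.
The reversible limit is COP_R = T_C/ΔT = 11.42, so W_min = Q_C/COP = Q_C·ΔT/T_C.
W_min = 654000 × 25.97/296.48 = 57280 kJ.

57000 kJ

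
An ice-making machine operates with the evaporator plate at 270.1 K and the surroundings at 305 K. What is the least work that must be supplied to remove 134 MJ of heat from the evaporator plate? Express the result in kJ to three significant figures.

The reservoir spacing is ΔT = 305 − 270.1 = 34.90 K.
The reversible limit is COP_R = T_C/ΔT = 7.739, so W_min = Q_C/COP = Q_C·ΔT/T_C.
W_min = 134.0 × 34.90/270.10 = 17.31 MJ = 17310 kJ.

17300 kJ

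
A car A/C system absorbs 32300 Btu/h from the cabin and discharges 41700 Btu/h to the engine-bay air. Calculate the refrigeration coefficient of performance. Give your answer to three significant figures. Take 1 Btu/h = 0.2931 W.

3.44

The first law gives Q̇_H = Q̇_C + Ẇ, so the three rates are Q̇_C = 32300, Q̇_H = 41700, Ẇ = 9400 Btu/h.
COP_R = Q̇_C/Ẇ = 32300/9400 = 3.436.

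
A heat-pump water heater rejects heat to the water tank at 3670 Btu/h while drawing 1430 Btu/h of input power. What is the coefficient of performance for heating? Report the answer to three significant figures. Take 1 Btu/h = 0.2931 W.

The first law gives Q̇_H = Q̇_C + Ẇ, so the three rates are Q̇_C = 2240, Q̇_H = 3670, Ẇ = 1430 Btu/h.
COP_HP = Q̇_H/Ẇ = 3670/1430 = 2.566.

2.57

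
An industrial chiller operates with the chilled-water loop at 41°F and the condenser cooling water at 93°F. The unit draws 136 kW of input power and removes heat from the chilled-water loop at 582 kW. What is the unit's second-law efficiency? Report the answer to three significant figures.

COP_actual = Q̇_C/Ẇ = 582.0/136.0 = 4.279.
In absolute terms T_C = 278.15 K and T_H = 307.04 K, so ΔT = 28.89 K.
COP_Carnot = T_C/ΔT = 278.15/28.89 = 9.628.
η_II = COP_actual/COP_Carnot = 4.279/9.628 = 0.4445.

0.444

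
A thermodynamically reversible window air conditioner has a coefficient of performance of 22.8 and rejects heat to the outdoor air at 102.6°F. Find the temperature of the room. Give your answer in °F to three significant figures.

79.0 °F

For a Carnot refrigerator COP_R = T_C/(T_H − T_C), so T_C = COP·T_H/(1 + COP).
With T_H = 312.37 K, T_C = 22.8 × 312.37/23.80 = 299.25 K.
Converting, 299.25 K = 78.98°F.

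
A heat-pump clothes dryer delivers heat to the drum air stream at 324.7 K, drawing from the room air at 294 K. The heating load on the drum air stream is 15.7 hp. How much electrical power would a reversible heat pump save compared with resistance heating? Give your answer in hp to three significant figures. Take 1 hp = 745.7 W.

The reservoir spacing is ΔT = 324.7 − 294 = 30.70 K.
COP_Carnot = T_H/ΔT = 324.70/30.70 = 10.58.
Resistance heating needs Ẇ_res = Q̇_H = 15.70 hp; the reversible heat pump needs only Ẇ_hp = Q̇_H/COP = 1.484 hp.
Saving = 15.70 − 1.484 = 14.22 hp.

14.2 hp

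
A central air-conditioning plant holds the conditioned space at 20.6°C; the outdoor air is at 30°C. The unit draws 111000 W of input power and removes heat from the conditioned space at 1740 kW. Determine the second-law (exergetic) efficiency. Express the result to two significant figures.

Converting, Q̇_C = 1740 kW = 1740000 W, so COP_actual = Q̇_C/Ẇ = 1740000/111000 = 15.68.
In absolute terms T_C = 293.75 K and T_H = 303.15 K, so ΔT = 9.400 K.
COP_Carnot = T_C/ΔT = 293.75/9.400 = 31.25.
η_II = COP_actual/COP_Carnot = 15.68/31.25 = 0.5016.

0.50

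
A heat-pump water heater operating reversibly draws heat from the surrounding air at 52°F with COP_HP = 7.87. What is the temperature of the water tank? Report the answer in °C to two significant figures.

52 °C

COP_HP = T_H/(T_H − T_C) rearranges to T_H = COP·T_C/(COP − 1).
With T_C = 284.26 K, T_H = 7.87 × 284.26/6.870 = 325.64 K.
Converting, 325.64 K = 52.49°C.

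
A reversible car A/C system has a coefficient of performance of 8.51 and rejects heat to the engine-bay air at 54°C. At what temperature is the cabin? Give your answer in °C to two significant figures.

For a Carnot refrigerator COP_R = T_C/(T_H − T_C), so T_C = COP·T_H/(1 + COP).
With T_H = 327.15 K, T_C = 8.51 × 327.15/9.510 = 292.75 K.
Converting, 292.75 K = 19.60°C.

20 °C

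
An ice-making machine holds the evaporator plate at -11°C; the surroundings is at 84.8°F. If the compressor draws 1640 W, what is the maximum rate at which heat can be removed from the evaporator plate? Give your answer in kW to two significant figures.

In absolute terms T_C = 262.15 K and T_H = 302.48 K, so ΔT = 40.33 K.
COP_Carnot = T_C/ΔT = 262.15/40.33 = 6.500.
Q̇_max = COP_Carnot × Ẇ = 6.500 × 1640 W = 10660 W = 10.66 kW.

11 kW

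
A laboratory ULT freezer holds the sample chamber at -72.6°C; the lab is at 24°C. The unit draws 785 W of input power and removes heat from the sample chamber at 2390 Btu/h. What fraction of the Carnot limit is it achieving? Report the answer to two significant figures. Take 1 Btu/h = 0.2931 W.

Converting, Q̇_C = 2390 Btu/h = 700.5 W, so COP_actual = Q̇_C/Ẇ = 700.5/785.0 = 0.8924.
In absolute terms T_C = 200.55 K and T_H = 297.15 K, so ΔT = 96.60 K.
COP_Carnot = T_C/ΔT = 200.55/96.60 = 2.076.
η_II = COP_actual/COP_Carnot = 0.8924/2.076 = 0.4298.

0.43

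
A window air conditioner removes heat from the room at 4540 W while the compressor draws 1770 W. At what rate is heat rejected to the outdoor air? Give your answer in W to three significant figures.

For a cyclic device the first law requires Q̇_H = Q̇_C + Ẇ.
Q̇_H = Q̇_C + Ẇ = 6310 W.

6310 W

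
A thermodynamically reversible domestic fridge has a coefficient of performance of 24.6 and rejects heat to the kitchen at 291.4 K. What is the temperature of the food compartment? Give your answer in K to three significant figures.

For a Carnot refrigerator COP_R = T_C/(T_H − T_C), so T_C = COP·T_H/(1 + COP).
With T_H = 291.40 K, T_C = 24.6 × 291.40/25.60 = 280.02 K.

280 K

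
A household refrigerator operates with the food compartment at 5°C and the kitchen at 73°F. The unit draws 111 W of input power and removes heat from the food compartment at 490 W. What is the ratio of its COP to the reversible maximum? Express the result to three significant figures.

COP_actual = Q̇_C/Ẇ = 490.0/111.0 = 4.414.
In absolute terms T_C = 278.15 K and T_H = 295.93 K, so ΔT = 17.78 K.
COP_Carnot = T_C/ΔT = 278.15/17.78 = 15.65.
η_II = COP_actual/COP_Carnot = 4.414/15.65 = 0.2821.

0.282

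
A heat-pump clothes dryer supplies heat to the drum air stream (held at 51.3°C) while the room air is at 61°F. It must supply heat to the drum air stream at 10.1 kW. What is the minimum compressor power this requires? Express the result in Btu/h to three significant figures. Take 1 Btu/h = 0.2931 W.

3740 Btu/h

In absolute terms T_C = 289.26 K and T_H = 324.45 K, so ΔT = 35.19 K.
COP_Carnot = T_H/ΔT = 324.45/35.19 = 9.220.
Ẇ_min = Q̇/COP_Carnot = 10.10/9.220 = 1.095 kW = 3737 Btu/h.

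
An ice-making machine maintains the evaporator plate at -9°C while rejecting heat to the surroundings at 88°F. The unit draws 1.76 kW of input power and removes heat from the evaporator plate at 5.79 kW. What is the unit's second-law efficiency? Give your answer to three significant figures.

0.500

COP_actual = Q̇_C/Ẇ = 5.790/1.760 = 3.290.
In absolute terms T_C = 264.15 K and T_H = 304.26 K, so ΔT = 40.11 K.
COP_Carnot = T_C/ΔT = 264.15/40.11 = 6.585.
η_II = COP_actual/COP_Carnot = 3.290/6.585 = 0.4996.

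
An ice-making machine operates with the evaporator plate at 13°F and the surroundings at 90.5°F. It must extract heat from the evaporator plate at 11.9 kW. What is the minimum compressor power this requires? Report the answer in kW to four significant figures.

In absolute terms T_C = 262.59 K and T_H = 305.65 K, so ΔT = 43.06 K.
COP_Carnot = T_C/ΔT = 262.59/43.06 = 6.099.
Ẇ_min = Q̇/COP_Carnot = 11.90/6.099 = 1.951 kW.

1.951 kW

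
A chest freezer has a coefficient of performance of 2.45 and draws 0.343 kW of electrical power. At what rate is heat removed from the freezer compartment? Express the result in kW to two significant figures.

0.84 kW

Q̇_C = COP × Ẇ = 2.45 × 0.3430 = 0.8404 kW.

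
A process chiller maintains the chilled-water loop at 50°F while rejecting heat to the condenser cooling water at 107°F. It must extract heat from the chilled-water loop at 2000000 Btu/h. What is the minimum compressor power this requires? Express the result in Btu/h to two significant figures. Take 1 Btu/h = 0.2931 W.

In absolute terms T_C = 283.15 K and T_H = 314.82 K, so ΔT = 31.67 K.
COP_Carnot = T_C/ΔT = 283.15/31.67 = 8.942.
Ẇ_min = Q̇/COP_Carnot = 2000000/8.942 = 223700 Btu/h.

220000 Btu/h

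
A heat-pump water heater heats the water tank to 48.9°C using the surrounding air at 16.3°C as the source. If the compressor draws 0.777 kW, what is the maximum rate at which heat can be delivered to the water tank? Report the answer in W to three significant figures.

In absolute terms T_C = 289.45 K and T_H = 322.05 K, so ΔT = 32.60 K.
COP_Carnot = T_H/ΔT = 322.05/32.60 = 9.879.
Q̇_max = COP_Carnot × Ẇ = 9.879 × 0.7770 kW = 7.676 kW = 7676 W.

7680 W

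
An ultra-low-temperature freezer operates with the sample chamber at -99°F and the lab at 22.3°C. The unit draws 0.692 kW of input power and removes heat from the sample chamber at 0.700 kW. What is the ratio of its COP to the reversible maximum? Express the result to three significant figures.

0.480

COP_actual = Q̇_C/Ẇ = 0.7000/0.6920 = 1.012.
In absolute terms T_C = 200.37 K and T_H = 295.45 K, so ΔT = 95.08 K.
COP_Carnot = T_C/ΔT = 200.37/95.08 = 2.107.
η_II = COP_actual/COP_Carnot = 1.012/2.107 = 0.4800.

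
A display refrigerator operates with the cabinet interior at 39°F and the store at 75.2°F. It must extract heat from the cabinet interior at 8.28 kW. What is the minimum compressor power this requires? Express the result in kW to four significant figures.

In absolute terms T_C = 277.04 K and T_H = 297.15 K, so ΔT = 20.11 K.
COP_Carnot = T_C/ΔT = 277.04/20.11 = 13.78.
Ẇ_min = Q̇/COP_Carnot = 8.280/13.78 = 0.6011 kW.

0.6011 kW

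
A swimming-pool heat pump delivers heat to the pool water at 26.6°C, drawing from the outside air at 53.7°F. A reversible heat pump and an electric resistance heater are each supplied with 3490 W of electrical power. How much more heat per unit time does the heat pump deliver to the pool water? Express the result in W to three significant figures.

68400 W

In absolute terms T_C = 285.21 K and T_H = 299.75 K, so ΔT = 14.54 K.
COP_Carnot = T_H/ΔT = 299.75/14.54 = 20.61.
The heat pump delivers Q̇_H = COP × Ẇ = 71930 W; the resistance heater delivers Ẇ = 3490 W.
Extra = (COP − 1)·Ẇ = 68440 W.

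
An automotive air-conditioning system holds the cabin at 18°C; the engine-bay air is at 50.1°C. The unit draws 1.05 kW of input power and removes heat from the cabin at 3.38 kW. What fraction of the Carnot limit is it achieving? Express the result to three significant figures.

0.355

COP_actual = Q̇_C/Ẇ = 3.380/1.050 = 3.219.
In absolute terms T_C = 291.15 K and T_H = 323.25 K, so ΔT = 32.10 K.
COP_Carnot = T_C/ΔT = 291.15/32.10 = 9.070.
η_II = COP_actual/COP_Carnot = 3.219/9.070 = 0.3549.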